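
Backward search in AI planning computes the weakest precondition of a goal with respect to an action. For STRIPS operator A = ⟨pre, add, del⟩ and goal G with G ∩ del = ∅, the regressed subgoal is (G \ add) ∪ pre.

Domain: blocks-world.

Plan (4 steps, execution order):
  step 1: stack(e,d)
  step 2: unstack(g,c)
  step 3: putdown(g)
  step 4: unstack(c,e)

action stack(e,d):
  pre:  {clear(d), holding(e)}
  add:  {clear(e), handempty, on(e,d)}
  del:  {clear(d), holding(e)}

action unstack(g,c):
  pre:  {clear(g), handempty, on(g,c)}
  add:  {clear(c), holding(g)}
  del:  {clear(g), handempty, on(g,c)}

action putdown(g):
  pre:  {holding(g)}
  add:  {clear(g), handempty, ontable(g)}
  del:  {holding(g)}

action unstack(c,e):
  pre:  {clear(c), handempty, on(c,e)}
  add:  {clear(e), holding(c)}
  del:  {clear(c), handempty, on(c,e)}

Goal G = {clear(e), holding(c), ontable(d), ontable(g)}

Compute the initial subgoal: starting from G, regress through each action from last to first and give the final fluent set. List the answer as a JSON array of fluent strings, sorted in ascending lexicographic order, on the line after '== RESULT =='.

Regress step by step:
  through step 4 (unstack(c,e)): drop {clear(e), holding(c)}, keep {ontable(d), ontable(g)}, require {clear(c), handempty, on(c,e)}
    → {clear(c), handempty, on(c,e), ontable(d), ontable(g)}
  through step 3 (putdown(g)): drop {handempty, ontable(g)}, keep {clear(c), on(c,e), ontable(d)}, require {holding(g)}
    → {clear(c), holding(g), on(c,e), ontable(d)}
  through step 2 (unstack(g,c)): drop {clear(c), holding(g)}, keep {on(c,e), ontable(d)}, require {clear(g), handempty, on(g,c)}
    → {clear(g), handempty, on(c,e), on(g,c), ontable(d)}
  through step 1 (stack(e,d)): drop {handempty}, keep {clear(g), on(c,e), on(g,c), ontable(d)}, require {clear(d), holding(e)}
    → {clear(d), clear(g), holding(e), on(c,e), on(g,c), ontable(d)}

== RESULT ==
["clear(d)", "clear(g)", "holding(e)", "on(c,e)", "on(g,c)", "ontable(d)"]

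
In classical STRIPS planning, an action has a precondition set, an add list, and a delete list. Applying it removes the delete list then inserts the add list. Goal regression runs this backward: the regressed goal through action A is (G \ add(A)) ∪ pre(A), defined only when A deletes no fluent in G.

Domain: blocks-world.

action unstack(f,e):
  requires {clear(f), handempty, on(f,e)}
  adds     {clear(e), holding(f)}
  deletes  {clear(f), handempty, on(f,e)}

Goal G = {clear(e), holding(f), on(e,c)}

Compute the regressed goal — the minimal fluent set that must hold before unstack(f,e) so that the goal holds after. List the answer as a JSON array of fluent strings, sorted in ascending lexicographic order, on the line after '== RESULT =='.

Compute (G \ add) ∪ pre:
  G ∩ del = {}  (empty — regression defined)
  G \ add = {clear(e), holding(f), on(e,c)} \ {clear(e), holding(f)} = {on(e,c)}
  ∪ pre   = {on(e,c)} ∪ {clear(f), handempty, on(f,e)}
          = {clear(f), handempty, on(e,c), on(f,e)}

== RESULT ==
["clear(f)", "handempty", "on(e,c)", "on(f,e)"]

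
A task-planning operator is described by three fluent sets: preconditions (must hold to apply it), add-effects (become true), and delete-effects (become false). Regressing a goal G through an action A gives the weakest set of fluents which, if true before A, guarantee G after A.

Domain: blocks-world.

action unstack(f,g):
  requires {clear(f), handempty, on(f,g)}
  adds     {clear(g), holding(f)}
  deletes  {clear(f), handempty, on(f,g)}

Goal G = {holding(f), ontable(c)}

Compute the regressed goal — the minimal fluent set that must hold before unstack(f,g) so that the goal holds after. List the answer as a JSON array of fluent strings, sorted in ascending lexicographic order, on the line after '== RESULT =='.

Regress:
  G ∩ del = {}  (empty — regression defined)
  G \ add = {holding(f), ontable(c)} \ {clear(g), holding(f)} = {ontable(c)}
  ∪ pre   = {ontable(c)} ∪ {clear(f), handempty, on(f,g)}
          = {clear(f), handempty, on(f,g), ontable(c)}

== RESULT ==
["clear(f)", "handempty", "on(f,g)", "ontable(c)"]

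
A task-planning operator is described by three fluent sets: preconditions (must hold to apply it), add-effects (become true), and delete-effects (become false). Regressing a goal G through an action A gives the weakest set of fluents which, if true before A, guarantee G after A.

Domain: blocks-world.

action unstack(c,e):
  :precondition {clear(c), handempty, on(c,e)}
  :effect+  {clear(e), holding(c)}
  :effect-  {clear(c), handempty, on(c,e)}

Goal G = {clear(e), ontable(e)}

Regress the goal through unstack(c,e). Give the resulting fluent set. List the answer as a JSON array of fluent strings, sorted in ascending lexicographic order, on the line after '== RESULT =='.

Regress:
  G ∩ del = {}  (empty — regression defined)
  G \ add = {clear(e), ontable(e)} \ {clear(e), holding(c)} = {ontable(e)}
  ∪ pre   = {ontable(e)} ∪ {clear(c), handempty, on(c,e)}
          = {clear(c), handempty, on(c,e), ontable(e)}

== RESULT ==
["clear(c)", "handempty", "on(c,e)", "ontable(e)"]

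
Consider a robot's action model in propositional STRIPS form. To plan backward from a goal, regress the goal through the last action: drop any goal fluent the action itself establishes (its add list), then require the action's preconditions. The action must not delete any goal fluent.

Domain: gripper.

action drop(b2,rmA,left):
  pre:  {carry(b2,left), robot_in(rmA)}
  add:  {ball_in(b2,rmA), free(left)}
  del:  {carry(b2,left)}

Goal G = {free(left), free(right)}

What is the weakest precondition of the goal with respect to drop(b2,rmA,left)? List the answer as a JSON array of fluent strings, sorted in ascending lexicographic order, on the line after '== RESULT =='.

Compute (G \ add) ∪ pre:
  G ∩ del = {}  (empty — regression defined)
  G \ add = {free(left), free(right)} \ {ball_in(b2,rmA), free(left)} = {free(right)}
  ∪ pre   = {free(right)} ∪ {carry(b2,left), robot_in(rmA)}
          = {carry(b2,left), free(right), robot_in(rmA)}

== RESULT ==
["carry(b2,left)", "free(right)", "robot_in(rmA)"]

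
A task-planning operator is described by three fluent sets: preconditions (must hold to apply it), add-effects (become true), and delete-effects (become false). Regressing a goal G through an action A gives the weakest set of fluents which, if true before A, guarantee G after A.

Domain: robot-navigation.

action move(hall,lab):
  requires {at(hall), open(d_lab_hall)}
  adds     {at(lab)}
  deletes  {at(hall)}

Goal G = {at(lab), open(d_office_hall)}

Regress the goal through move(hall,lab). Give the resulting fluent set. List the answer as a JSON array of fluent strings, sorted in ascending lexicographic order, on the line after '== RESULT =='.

Compute (G \ add) ∪ pre:
  G ∩ del = {}  (empty — regression defined)
  G \ add = {at(lab), open(d_office_hall)} \ {at(lab)} = {open(d_office_hall)}
  ∪ pre   = {open(d_office_hall)} ∪ {at(hall), open(d_lab_hall)}
          = {at(hall), open(d_lab_hall), open(d_office_hall)}

== RESULT ==
["at(hall)", "open(d_lab_hall)", "open(d_office_hall)"]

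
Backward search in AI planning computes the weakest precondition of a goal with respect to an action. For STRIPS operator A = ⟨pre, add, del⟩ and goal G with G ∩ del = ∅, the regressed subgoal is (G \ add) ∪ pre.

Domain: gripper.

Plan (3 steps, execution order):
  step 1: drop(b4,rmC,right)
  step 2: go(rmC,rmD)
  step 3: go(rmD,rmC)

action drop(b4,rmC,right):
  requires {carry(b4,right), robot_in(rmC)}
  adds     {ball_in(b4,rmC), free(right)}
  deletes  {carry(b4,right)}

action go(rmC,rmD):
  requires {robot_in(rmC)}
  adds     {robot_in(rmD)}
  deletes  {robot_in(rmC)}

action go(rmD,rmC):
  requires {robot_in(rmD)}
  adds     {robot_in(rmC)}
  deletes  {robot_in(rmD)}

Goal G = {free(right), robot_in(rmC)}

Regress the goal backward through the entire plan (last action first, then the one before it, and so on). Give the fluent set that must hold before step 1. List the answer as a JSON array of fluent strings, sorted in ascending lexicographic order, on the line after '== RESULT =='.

Regress step by step:
  through step 3 (go(rmD,rmC)): drop {robot_in(rmC)}, keep {free(right)}, require {robot_in(rmD)}
    → {free(right), robot_in(rmD)}
  through step 2 (go(rmC,rmD)): drop {robot_in(rmD)}, keep {free(right)}, require {robot_in(rmC)}
    → {free(right), robot_in(rmC)}
  through step 1 (drop(b4,rmC,right)): drop {free(right)}, keep {robot_in(rmC)}, require {carry(b4,right), robot_in(rmC)}
    → {carry(b4,right), robot_in(rmC)}

== RESULT ==
["carry(b4,right)", "robot_in(rmC)"]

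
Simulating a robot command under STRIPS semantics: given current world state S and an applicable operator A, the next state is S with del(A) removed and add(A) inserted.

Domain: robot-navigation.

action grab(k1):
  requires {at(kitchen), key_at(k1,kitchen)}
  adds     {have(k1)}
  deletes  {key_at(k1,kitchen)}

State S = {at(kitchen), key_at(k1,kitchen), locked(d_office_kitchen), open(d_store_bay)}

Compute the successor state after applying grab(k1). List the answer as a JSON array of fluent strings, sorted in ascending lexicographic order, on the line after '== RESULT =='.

Progress:
  pre ⊆ S: {at(kitchen), key_at(k1,kitchen)} ⊆ S  — applicable
  S \ del = {at(kitchen), locked(d_office_kitchen), open(d_store_bay)}
  ∪ add   = {at(kitchen), have(k1), locked(d_office_kitchen), open(d_store_bay)}

== RESULT ==
["at(kitchen)", "have(k1)", "locked(d_office_kitchen)", "open(d_store_bay)"]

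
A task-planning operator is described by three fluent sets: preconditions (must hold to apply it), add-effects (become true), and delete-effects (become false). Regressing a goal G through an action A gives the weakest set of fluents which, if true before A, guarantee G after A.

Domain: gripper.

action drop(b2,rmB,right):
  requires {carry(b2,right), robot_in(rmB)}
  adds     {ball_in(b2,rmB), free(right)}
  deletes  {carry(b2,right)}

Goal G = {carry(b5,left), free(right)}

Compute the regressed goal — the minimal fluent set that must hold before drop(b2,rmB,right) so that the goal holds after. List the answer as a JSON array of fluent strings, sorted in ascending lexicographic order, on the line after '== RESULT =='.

Compute (G \ add) ∪ pre:
  G ∩ del = {}  (empty — regression defined)
  G \ add = {carry(b5,left), free(right)} \ {ball_in(b2,rmB), free(right)} = {carry(b5,left)}
  ∪ pre   = {carry(b5,left)} ∪ {carry(b2,right), robot_in(rmB)}
          = {carry(b2,right), carry(b5,left), robot_in(rmB)}

== RESULT ==
["carry(b2,right)", "carry(b5,left)", "robot_in(rmB)"]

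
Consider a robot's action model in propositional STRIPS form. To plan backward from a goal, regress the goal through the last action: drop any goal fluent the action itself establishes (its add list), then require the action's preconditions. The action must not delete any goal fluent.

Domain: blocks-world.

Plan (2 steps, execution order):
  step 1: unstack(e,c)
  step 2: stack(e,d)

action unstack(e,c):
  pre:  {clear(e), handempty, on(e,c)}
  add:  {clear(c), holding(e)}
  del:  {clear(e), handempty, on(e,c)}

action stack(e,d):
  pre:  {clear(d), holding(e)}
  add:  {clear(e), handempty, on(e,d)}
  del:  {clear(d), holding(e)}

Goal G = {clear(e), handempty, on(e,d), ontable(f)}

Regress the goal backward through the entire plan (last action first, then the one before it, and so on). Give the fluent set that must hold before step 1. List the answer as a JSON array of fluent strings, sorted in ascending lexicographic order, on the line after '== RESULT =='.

Regress step by step:
  through step 2 (stack(e,d)): drop {clear(e), handempty, on(e,d)}, keep {ontable(f)}, require {clear(d), holding(e)}
    → {clear(d), holding(e), ontable(f)}
  through step 1 (unstack(e,c)): drop {holding(e)}, keep {clear(d), ontable(f)}, require {clear(e), handempty, on(e,c)}
    → {clear(d), clear(e), handempty, on(e,c), ontable(f)}

== RESULT ==
["clear(d)", "clear(e)", "handempty", "on(e,c)", "ontable(f)"]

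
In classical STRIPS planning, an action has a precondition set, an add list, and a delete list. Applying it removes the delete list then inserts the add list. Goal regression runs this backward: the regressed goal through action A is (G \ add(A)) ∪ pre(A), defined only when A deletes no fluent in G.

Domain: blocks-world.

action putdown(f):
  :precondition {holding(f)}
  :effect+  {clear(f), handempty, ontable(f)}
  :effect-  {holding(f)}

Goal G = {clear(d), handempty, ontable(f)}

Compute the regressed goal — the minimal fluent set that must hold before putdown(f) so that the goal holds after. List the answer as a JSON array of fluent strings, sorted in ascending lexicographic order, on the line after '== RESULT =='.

Regress:
  G ∩ del = {}  (empty — regression defined)
  G \ add = {clear(d), handempty, ontable(f)} \ {clear(f), handempty, ontable(f)} = {clear(d)}
  ∪ pre   = {clear(d)} ∪ {holding(f)}
          = {clear(d), holding(f)}

== RESULT ==
["clear(d)", "holding(f)"]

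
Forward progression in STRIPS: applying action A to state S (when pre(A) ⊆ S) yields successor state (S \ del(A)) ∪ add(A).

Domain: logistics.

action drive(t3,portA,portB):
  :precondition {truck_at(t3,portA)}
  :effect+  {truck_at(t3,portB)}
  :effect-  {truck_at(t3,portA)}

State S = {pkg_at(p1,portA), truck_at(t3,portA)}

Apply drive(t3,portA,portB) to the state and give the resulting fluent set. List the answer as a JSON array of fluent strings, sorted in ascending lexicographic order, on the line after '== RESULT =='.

Compute (S \ del) ∪ add:
  pre ⊆ S: {truck_at(t3,portA)} ⊆ S  — applicable
  S \ del = {pkg_at(p1,portA)}
  ∪ add   = {pkg_at(p1,portA), truck_at(t3,portB)}

== RESULT ==
["pkg_at(p1,portA)", "truck_at(t3,portB)"]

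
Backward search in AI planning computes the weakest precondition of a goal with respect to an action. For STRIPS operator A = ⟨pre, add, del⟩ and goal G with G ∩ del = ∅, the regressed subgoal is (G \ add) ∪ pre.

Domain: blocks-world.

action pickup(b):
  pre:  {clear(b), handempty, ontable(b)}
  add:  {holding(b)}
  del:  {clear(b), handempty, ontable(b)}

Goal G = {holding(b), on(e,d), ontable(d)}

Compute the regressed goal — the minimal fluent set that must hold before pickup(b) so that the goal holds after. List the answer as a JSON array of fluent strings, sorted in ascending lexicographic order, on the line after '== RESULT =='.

Regress:
  G ∩ del = {}  (empty — regression defined)
  G \ add = {holding(b), on(e,d), ontable(d)} \ {holding(b)} = {on(e,d), ontable(d)}
  ∪ pre   = {on(e,d), ontable(d)} ∪ {clear(b), handempty, ontable(b)}
          = {clear(b), handempty, on(e,d), ontable(b), ontable(d)}

== RESULT ==
["clear(b)", "handempty", "on(e,d)", "ontable(b)", "ontable(d)"]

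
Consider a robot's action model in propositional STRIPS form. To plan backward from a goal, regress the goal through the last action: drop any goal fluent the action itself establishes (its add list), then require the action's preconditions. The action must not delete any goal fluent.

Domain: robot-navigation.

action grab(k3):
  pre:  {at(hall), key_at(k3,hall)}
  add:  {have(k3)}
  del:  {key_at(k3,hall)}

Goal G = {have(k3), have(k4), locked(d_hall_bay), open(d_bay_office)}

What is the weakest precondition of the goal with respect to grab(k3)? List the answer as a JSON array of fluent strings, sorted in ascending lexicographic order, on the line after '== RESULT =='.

Compute (G \ add) ∪ pre:
  G ∩ del = {}  (empty — regression defined)
  G \ add = {have(k3), have(k4), locked(d_hall_bay), open(d_bay_office)} \ {have(k3)} = {have(k4), locked(d_hall_bay), open(d_bay_office)}
  ∪ pre   = {have(k4), locked(d_hall_bay), open(d_bay_office)} ∪ {at(hall), key_at(k3,hall)}
          = {at(hall), have(k4), key_at(k3,hall), locked(d_hall_bay), open(d_bay_office)}

== RESULT ==
["at(hall)", "have(k4)", "key_at(k3,hall)", "locked(d_hall_bay)", "open(d_bay_office)"]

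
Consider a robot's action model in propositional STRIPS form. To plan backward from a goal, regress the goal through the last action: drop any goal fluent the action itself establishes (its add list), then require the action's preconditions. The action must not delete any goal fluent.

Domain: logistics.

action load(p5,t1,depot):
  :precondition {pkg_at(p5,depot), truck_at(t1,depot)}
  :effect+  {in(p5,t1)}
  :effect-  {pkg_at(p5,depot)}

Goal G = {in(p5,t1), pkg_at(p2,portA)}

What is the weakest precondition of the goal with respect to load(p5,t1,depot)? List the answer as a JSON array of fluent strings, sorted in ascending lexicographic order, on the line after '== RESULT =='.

Compute (G \ add) ∪ pre:
  G ∩ del = {}  (empty — regression defined)
  G \ add = {in(p5,t1), pkg_at(p2,portA)} \ {in(p5,t1)} = {pkg_at(p2,portA)}
  ∪ pre   = {pkg_at(p2,portA)} ∪ {pkg_at(p5,depot), truck_at(t1,depot)}
          = {pkg_at(p2,portA), pkg_at(p5,depot), truck_at(t1,depot)}

== RESULT ==
["pkg_at(p2,portA)", "pkg_at(p5,depot)", "truck_at(t1,depot)"]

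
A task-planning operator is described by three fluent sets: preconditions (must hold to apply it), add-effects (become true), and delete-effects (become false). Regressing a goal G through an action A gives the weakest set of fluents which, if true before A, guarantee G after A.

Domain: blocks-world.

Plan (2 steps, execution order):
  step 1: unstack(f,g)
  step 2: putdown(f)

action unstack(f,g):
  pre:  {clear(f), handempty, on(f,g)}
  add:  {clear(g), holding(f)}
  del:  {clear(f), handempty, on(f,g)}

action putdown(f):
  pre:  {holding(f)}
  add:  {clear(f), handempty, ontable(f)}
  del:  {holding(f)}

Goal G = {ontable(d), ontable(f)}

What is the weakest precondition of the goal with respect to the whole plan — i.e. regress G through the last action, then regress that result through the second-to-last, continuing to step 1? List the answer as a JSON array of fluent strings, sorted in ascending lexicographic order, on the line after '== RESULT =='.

Work backward from the goal:
  through step 2 (putdown(f)): drop {ontable(f)}, keep {ontable(d)}, require {holding(f)}
    → {holding(f), ontable(d)}
  through step 1 (unstack(f,g)): drop {holding(f)}, keep {ontable(d)}, require {clear(f), handempty, on(f,g)}
    → {clear(f), handempty, on(f,g), ontable(d)}

== RESULT ==
["clear(f)", "handempty", "on(f,g)", "ontable(d)"]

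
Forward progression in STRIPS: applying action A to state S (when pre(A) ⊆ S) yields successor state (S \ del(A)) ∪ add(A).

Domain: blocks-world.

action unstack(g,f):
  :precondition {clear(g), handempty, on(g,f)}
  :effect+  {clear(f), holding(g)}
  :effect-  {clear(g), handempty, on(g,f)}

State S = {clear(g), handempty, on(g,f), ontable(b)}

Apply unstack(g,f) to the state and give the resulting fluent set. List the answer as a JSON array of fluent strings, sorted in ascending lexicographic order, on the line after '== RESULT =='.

Progress:
  pre ⊆ S: {clear(g), handempty, on(g,f)} ⊆ S  — applicable
  S \ del = {ontable(b)}
  ∪ add   = {clear(f), holding(g), ontable(b)}

== RESULT ==
["clear(f)", "holding(g)", "ontable(b)"]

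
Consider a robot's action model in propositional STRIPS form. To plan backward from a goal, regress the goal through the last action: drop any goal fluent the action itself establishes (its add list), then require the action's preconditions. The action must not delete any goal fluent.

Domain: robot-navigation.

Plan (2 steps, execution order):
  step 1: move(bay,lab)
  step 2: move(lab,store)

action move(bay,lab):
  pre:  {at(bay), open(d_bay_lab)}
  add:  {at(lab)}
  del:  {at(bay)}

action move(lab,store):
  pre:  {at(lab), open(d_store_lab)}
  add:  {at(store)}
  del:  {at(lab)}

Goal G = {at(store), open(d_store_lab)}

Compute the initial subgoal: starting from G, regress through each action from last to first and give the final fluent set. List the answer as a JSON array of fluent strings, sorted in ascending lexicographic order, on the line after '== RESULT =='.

Work backward from the goal:
  through step 2 (move(lab,store)): drop {at(store)}, keep {open(d_store_lab)}, require {at(lab), open(d_store_lab)}
    → {at(lab), open(d_store_lab)}
  through step 1 (move(bay,lab)): drop {at(lab)}, keep {open(d_store_lab)}, require {at(bay), open(d_bay_lab)}
    → {at(bay), open(d_bay_lab), open(d_store_lab)}

== RESULT ==
["at(bay)", "open(d_bay_lab)", "open(d_store_lab)"]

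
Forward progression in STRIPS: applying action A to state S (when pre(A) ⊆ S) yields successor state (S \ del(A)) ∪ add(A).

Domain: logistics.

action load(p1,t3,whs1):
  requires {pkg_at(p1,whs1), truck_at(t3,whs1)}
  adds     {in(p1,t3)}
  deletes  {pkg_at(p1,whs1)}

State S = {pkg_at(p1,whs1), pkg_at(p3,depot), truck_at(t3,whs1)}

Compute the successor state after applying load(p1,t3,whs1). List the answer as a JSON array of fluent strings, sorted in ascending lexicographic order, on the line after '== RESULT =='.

Compute (S \ del) ∪ add:
  pre ⊆ S: {pkg_at(p1,whs1), truck_at(t3,whs1)} ⊆ S  — applicable
  S \ del = {pkg_at(p3,depot), truck_at(t3,whs1)}
  ∪ add   = {in(p1,t3), pkg_at(p3,depot), truck_at(t3,whs1)}

== RESULT ==
["in(p1,t3)", "pkg_at(p3,depot)", "truck_at(t3,whs1)"]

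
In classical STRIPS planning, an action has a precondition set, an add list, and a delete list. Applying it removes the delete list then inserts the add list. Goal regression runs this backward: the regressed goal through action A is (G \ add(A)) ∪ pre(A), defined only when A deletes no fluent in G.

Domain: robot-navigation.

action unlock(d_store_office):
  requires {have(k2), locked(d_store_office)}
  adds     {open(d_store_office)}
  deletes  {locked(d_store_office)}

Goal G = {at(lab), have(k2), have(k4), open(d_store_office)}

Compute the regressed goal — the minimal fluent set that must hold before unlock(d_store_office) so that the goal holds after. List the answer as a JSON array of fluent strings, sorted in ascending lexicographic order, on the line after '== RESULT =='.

Compute (G \ add) ∪ pre:
  G ∩ del = {}  (empty — regression defined)
  G \ add = {at(lab), have(k2), have(k4), open(d_store_office)} \ {open(d_store_office)} = {at(lab), have(k2), have(k4)}
  ∪ pre   = {at(lab), have(k2), have(k4)} ∪ {have(k2), locked(d_store_office)}
          = {at(lab), have(k2), have(k4), locked(d_store_office)}

== RESULT ==
["at(lab)", "have(k2)", "have(k4)", "locked(d_store_office)"]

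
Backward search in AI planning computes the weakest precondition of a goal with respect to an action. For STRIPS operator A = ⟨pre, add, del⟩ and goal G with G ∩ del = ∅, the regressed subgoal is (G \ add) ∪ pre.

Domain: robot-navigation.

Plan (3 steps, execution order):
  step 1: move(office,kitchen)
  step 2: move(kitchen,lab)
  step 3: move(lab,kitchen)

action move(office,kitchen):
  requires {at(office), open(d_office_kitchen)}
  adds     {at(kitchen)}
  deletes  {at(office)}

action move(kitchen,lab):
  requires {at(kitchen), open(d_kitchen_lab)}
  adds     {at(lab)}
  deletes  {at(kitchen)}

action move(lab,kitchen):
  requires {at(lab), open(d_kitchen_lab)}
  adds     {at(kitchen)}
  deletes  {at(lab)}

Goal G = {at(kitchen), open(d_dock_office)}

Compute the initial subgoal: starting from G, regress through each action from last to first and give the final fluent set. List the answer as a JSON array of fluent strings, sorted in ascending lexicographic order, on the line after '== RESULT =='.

Regress step by step:
  through step 3 (move(lab,kitchen)): drop {at(kitchen)}, keep {open(d_dock_office)}, require {at(lab), open(d_kitchen_lab)}
    → {at(lab), open(d_dock_office), open(d_kitchen_lab)}
  through step 2 (move(kitchen,lab)): drop {at(lab)}, keep {open(d_dock_office), open(d_kitchen_lab)}, require {at(kitchen), open(d_kitchen_lab)}
    → {at(kitchen), open(d_dock_office), open(d_kitchen_lab)}
  through step 1 (move(office,kitchen)): drop {at(kitchen)}, keep {open(d_dock_office), open(d_kitchen_lab)}, require {at(office), open(d_office_kitchen)}
    → {at(office), open(d_dock_office), open(d_kitchen_lab), open(d_office_kitchen)}

== RESULT ==
["at(office)", "open(d_dock_office)", "open(d_kitchen_lab)", "open(d_office_kitchen)"]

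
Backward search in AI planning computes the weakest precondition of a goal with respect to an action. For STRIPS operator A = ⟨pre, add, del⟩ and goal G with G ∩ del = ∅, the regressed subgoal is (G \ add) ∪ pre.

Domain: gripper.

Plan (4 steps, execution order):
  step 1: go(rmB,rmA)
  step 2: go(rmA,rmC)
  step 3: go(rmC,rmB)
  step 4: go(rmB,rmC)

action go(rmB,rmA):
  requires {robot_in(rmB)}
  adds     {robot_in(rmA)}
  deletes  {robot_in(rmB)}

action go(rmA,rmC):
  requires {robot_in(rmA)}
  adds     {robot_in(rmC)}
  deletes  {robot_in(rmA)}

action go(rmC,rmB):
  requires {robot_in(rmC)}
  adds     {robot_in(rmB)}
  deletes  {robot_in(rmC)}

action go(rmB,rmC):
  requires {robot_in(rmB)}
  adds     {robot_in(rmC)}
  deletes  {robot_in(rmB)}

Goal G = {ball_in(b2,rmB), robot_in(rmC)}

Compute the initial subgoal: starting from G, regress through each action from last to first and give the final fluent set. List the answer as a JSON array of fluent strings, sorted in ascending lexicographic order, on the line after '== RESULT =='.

Regress step by step:
  through step 4 (go(rmB,rmC)): drop {robot_in(rmC)}, keep {ball_in(b2,rmB)}, require {robot_in(rmB)}
    → {ball_in(b2,rmB), robot_in(rmB)}
  through step 3 (go(rmC,rmB)): drop {robot_in(rmB)}, keep {ball_in(b2,rmB)}, require {robot_in(rmC)}
    → {ball_in(b2,rmB), robot_in(rmC)}
  through step 2 (go(rmA,rmC)): drop {robot_in(rmC)}, keep {ball_in(b2,rmB)}, require {robot_in(rmA)}
    → {ball_in(b2,rmB), robot_in(rmA)}
  through step 1 (go(rmB,rmA)): drop {robot_in(rmA)}, keep {ball_in(b2,rmB)}, require {robot_in(rmB)}
    → {ball_in(b2,rmB), robot_in(rmB)}

== RESULT ==
["ball_in(b2,rmB)", "robot_in(rmB)"]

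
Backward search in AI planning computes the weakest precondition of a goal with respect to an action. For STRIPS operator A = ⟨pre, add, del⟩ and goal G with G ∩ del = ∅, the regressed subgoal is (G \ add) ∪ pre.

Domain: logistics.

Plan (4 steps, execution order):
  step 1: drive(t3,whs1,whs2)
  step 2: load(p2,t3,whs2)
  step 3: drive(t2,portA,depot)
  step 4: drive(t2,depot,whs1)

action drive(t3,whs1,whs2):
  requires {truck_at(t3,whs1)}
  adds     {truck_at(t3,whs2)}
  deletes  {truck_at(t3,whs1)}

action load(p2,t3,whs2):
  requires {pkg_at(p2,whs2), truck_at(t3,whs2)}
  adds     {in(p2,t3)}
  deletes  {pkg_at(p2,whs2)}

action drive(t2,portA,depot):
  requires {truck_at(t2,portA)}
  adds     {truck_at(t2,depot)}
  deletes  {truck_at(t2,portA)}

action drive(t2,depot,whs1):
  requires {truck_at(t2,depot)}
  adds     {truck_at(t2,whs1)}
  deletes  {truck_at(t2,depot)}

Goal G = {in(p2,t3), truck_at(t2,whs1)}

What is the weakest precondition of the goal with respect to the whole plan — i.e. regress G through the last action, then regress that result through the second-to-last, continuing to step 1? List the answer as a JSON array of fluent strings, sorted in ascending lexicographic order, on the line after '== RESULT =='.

Regress step by step:
  through step 4 (drive(t2,depot,whs1)): drop {truck_at(t2,whs1)}, keep {in(p2,t3)}, require {truck_at(t2,depot)}
    → {in(p2,t3), truck_at(t2,depot)}
  through step 3 (drive(t2,portA,depot)): drop {truck_at(t2,depot)}, keep {in(p2,t3)}, require {truck_at(t2,portA)}
    → {in(p2,t3), truck_at(t2,portA)}
  through step 2 (load(p2,t3,whs2)): drop {in(p2,t3)}, keep {truck_at(t2,portA)}, require {pkg_at(p2,whs2), truck_at(t3,whs2)}
    → {pkg_at(p2,whs2), truck_at(t2,portA), truck_at(t3,whs2)}
  through step 1 (drive(t3,whs1,whs2)): drop {truck_at(t3,whs2)}, keep {pkg_at(p2,whs2), truck_at(t2,portA)}, require {truck_at(t3,whs1)}
    → {pkg_at(p2,whs2), truck_at(t2,portA), truck_at(t3,whs1)}

== RESULT ==
["pkg_at(p2,whs2)", "truck_at(t2,portA)", "truck_at(t3,whs1)"]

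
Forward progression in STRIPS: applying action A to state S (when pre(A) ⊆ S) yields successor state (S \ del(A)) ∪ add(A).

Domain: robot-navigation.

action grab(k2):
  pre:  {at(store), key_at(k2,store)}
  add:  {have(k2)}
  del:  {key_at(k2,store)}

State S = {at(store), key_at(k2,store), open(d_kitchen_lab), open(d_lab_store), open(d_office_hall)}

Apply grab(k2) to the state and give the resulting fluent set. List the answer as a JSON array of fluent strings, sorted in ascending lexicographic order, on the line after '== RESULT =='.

Compute (S \ del) ∪ add:
  pre ⊆ S: {at(store), key_at(k2,store)} ⊆ S  — applicable
  S \ del = {at(store), open(d_kitchen_lab), open(d_lab_store), open(d_office_hall)}
  ∪ add   = {at(store), have(k2), open(d_kitchen_lab), open(d_lab_store), open(d_office_hall)}

== RESULT ==
["at(store)", "have(k2)", "open(d_kitchen_lab)", "open(d_lab_store)", "open(d_office_hall)"]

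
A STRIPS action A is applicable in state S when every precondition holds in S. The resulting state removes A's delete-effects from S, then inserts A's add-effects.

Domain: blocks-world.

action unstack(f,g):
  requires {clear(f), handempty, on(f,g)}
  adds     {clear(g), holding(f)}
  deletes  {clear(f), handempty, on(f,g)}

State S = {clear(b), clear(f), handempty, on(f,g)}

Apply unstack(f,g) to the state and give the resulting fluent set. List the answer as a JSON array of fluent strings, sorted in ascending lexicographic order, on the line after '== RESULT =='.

Progress:
  pre ⊆ S: {clear(f), handempty, on(f,g)} ⊆ S  — applicable
  S \ del = {clear(b)}
  ∪ add   = {clear(b), clear(g), holding(f)}

== RESULT ==
["clear(b)", "clear(g)", "holding(f)"]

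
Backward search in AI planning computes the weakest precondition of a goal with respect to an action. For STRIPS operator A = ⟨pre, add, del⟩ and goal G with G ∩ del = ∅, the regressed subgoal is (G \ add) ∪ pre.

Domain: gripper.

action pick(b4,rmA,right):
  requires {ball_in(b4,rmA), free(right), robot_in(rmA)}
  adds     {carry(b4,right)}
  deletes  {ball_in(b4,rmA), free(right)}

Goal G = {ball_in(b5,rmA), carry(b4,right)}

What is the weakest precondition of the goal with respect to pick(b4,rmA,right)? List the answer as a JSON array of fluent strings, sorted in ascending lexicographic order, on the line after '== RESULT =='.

Compute (G \ add) ∪ pre:
  G ∩ del = {}  (empty — regression defined)
  G \ add = {ball_in(b5,rmA), carry(b4,right)} \ {carry(b4,right)} = {ball_in(b5,rmA)}
  ∪ pre   = {ball_in(b5,rmA)} ∪ {ball_in(b4,rmA), free(right), robot_in(rmA)}
          = {ball_in(b4,rmA), ball_in(b5,rmA), free(right), robot_in(rmA)}

== RESULT ==
["ball_in(b4,rmA)", "ball_in(b5,rmA)", "free(right)", "robot_in(rmA)"]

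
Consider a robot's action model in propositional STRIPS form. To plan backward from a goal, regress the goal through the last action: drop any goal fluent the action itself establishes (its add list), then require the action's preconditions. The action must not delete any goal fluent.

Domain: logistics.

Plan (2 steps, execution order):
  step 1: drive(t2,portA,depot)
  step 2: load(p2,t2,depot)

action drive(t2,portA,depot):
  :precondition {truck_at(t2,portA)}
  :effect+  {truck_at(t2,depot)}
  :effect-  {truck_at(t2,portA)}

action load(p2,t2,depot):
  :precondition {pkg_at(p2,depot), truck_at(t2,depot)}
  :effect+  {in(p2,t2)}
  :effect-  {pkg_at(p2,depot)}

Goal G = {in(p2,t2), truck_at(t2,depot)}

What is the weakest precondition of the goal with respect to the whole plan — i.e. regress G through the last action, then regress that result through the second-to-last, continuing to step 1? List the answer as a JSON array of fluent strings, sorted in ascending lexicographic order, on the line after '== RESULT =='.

Regress step by step:
  through step 2 (load(p2,t2,depot)): drop {in(p2,t2)}, keep {truck_at(t2,depot)}, require {pkg_at(p2,depot), truck_at(t2,depot)}
    → {pkg_at(p2,depot), truck_at(t2,depot)}
  through step 1 (drive(t2,portA,depot)): drop {truck_at(t2,depot)}, keep {pkg_at(p2,depot)}, require {truck_at(t2,portA)}
    → {pkg_at(p2,depot), truck_at(t2,portA)}

== RESULT ==
["pkg_at(p2,depot)", "truck_at(t2,portA)"]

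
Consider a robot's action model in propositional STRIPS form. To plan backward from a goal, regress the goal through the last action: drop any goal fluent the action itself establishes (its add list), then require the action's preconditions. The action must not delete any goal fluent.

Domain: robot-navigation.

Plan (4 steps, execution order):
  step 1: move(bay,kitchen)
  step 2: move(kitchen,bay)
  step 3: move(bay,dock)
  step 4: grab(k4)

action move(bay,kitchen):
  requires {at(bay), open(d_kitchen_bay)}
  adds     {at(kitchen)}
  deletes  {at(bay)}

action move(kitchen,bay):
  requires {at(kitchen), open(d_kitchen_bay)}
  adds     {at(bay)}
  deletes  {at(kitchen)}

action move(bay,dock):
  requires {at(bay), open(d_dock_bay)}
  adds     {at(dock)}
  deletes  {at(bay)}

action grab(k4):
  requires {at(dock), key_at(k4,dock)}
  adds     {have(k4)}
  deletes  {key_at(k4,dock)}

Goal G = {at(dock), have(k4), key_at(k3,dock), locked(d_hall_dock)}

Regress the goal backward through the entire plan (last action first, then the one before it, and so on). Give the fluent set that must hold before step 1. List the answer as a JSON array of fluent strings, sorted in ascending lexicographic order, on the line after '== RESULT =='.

Regress step by step:
  through step 4 (grab(k4)): drop {have(k4)}, keep {at(dock), key_at(k3,dock), locked(d_hall_dock)}, require {at(dock), key_at(k4,dock)}
    → {at(dock), key_at(k3,dock), key_at(k4,dock), locked(d_hall_dock)}
  through step 3 (move(bay,dock)): drop {at(dock)}, keep {key_at(k3,dock), key_at(k4,dock), locked(d_hall_dock)}, require {at(bay), open(d_dock_bay)}
    → {at(bay), key_at(k3,dock), key_at(k4,dock), locked(d_hall_dock), open(d_dock_bay)}
  through step 2 (move(kitchen,bay)): drop {at(bay)}, keep {key_at(k3,dock), key_at(k4,dock), locked(d_hall_dock), open(d_dock_bay)}, require {at(kitchen), open(d_kitchen_bay)}
    → {at(kitchen), key_at(k3,dock), key_at(k4,dock), locked(d_hall_dock), open(d_dock_bay), open(d_kitchen_bay)}
  through step 1 (move(bay,kitchen)): drop {at(kitchen)}, keep {key_at(k3,dock), key_at(k4,dock), locked(d_hall_dock), open(d_dock_bay), open(d_kitchen_bay)}, require {at(bay), open(d_kitchen_bay)}
    → {at(bay), key_at(k3,dock), key_at(k4,dock), locked(d_hall_dock), open(d_dock_bay), open(d_kitchen_bay)}

== RESULT ==
["at(bay)", "key_at(k3,dock)", "key_at(k4,dock)", "locked(d_hall_dock)", "open(d_dock_bay)", "open(d_kitchen_bay)"]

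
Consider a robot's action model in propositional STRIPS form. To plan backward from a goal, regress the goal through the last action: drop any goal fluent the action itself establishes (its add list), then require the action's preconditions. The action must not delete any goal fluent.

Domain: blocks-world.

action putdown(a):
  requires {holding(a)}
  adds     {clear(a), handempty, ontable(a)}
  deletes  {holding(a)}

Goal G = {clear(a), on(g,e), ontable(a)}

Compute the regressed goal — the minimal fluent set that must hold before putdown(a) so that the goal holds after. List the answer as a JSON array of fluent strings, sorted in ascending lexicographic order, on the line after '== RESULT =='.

Regress:
  G ∩ del = {}  (empty — regression defined)
  G \ add = {clear(a), on(g,e), ontable(a)} \ {clear(a), handempty, ontable(a)} = {on(g,e)}
  ∪ pre   = {on(g,e)} ∪ {holding(a)}
          = {holding(a), on(g,e)}

== RESULT ==
["holding(a)", "on(g,e)"]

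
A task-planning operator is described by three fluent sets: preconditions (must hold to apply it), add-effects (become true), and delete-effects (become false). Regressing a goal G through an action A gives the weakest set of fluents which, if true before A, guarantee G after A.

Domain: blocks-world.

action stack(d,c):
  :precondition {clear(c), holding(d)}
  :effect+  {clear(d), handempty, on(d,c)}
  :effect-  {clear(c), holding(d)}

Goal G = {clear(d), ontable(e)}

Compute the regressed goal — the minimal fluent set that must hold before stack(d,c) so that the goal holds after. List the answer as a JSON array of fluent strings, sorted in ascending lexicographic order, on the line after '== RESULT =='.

Compute (G \ add) ∪ pre:
  G ∩ del = {}  (empty — regression defined)
  G \ add = {clear(d), ontable(e)} \ {clear(d), handempty, on(d,c)} = {ontable(e)}
  ∪ pre   = {ontable(e)} ∪ {clear(c), holding(d)}
          = {clear(c), holding(d), ontable(e)}

== RESULT ==
["clear(c)", "holding(d)", "ontable(e)"]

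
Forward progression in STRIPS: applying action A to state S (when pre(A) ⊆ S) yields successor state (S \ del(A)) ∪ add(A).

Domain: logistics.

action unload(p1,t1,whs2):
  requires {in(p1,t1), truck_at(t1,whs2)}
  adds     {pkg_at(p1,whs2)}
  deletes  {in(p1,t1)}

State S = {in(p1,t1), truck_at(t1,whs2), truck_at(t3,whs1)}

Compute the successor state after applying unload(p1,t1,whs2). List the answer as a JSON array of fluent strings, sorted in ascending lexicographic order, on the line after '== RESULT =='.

Progress:
  pre ⊆ S: {in(p1,t1), truck_at(t1,whs2)} ⊆ S  — applicable
  S \ del = {truck_at(t1,whs2), truck_at(t3,whs1)}
  ∪ add   = {pkg_at(p1,whs2), truck_at(t1,whs2), truck_at(t3,whs1)}

== RESULT ==
["pkg_at(p1,whs2)", "truck_at(t1,whs2)", "truck_at(t3,whs1)"]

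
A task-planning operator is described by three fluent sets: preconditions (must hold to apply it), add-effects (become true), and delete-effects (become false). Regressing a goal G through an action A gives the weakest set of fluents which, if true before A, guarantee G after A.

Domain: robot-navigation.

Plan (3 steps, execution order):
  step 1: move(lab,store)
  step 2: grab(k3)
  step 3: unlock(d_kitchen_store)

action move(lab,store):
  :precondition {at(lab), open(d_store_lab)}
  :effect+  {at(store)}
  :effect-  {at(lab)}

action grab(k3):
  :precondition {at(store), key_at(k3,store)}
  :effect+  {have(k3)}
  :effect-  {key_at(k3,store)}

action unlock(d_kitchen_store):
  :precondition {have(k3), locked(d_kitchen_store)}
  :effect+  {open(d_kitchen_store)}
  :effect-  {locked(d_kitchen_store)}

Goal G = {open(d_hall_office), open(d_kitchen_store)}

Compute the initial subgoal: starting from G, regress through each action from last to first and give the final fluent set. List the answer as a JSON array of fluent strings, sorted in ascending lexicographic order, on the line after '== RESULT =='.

Regress step by step:
  through step 3 (unlock(d_kitchen_store)): drop {open(d_kitchen_store)}, keep {open(d_hall_office)}, require {have(k3), locked(d_kitchen_store)}
    → {have(k3), locked(d_kitchen_store), open(d_hall_office)}
  through step 2 (grab(k3)): drop {have(k3)}, keep {locked(d_kitchen_store), open(d_hall_office)}, require {at(store), key_at(k3,store)}
    → {at(store), key_at(k3,store), locked(d_kitchen_store), open(d_hall_office)}
  through step 1 (move(lab,store)): drop {at(store)}, keep {key_at(k3,store), locked(d_kitchen_store), open(d_hall_office)}, require {at(lab), open(d_store_lab)}
    → {at(lab), key_at(k3,store), locked(d_kitchen_store), open(d_hall_office), open(d_store_lab)}

== RESULT ==
["at(lab)", "key_at(k3,store)", "locked(d_kitchen_store)", "open(d_hall_office)", "open(d_store_lab)"]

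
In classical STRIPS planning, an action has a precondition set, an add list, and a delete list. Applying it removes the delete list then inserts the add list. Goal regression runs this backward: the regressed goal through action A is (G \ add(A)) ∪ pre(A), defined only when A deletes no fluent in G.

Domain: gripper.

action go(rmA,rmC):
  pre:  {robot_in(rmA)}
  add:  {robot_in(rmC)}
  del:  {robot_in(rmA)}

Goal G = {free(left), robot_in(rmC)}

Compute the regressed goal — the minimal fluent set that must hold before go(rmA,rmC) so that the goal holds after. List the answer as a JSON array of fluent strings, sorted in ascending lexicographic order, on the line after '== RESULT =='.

Compute (G \ add) ∪ pre:
  G ∩ del = {}  (empty — regression defined)
  G \ add = {free(left), robot_in(rmC)} \ {robot_in(rmC)} = {free(left)}
  ∪ pre   = {free(left)} ∪ {robot_in(rmA)}
          = {free(left), robot_in(rmA)}

== RESULT ==
["free(left)", "robot_in(rmA)"]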